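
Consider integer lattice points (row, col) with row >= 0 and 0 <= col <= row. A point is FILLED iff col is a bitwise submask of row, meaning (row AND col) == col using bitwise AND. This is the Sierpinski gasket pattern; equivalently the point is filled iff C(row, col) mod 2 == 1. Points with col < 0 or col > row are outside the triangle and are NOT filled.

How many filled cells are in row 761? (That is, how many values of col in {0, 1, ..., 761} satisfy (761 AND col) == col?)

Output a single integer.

761 in binary = 1011111001
popcount(761) = number of 1-bits in 1011111001 = 7
A col c satisfies (761 AND c) == c iff every set bit of c is also set in 761; each of the 7 set bits of 761 can independently be on or off in c.
count = 2^7 = 128

Answer: 128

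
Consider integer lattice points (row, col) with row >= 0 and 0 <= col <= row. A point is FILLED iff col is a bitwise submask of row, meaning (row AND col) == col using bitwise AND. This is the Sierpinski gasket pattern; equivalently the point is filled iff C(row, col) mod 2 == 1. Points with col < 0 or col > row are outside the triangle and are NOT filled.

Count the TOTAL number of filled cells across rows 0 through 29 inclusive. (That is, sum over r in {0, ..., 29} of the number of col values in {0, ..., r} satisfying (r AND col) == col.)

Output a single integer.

Answer: 195

Derivation:
r0=0 pc0: +1 =1
r1=1 pc1: +2 =3
r2=10 pc1: +2 =5
r3=11 pc2: +4 =9
r4=100 pc1: +2 =11
r5=101 pc2: +4 =15
r6=110 pc2: +4 =19
r7=111 pc3: +8 =27
r8=1000 pc1: +2 =29
r9=1001 pc2: +4 =33
r10=1010 pc2: +4 =37
r11=1011 pc3: +8 =45
r12=1100 pc2: +4 =49
r13=1101 pc3: +8 =57
r14=1110 pc3: +8 =65
r15=1111 pc4: +16 =81
r16=10000 pc1: +2 =83
r17=10001 pc2: +4 =87
r18=10010 pc2: +4 =91
r19=10011 pc3: +8 =99
r20=10100 pc2: +4 =103
r21=10101 pc3: +8 =111
r22=10110 pc3: +8 =119
r23=10111 pc4: +16 =135
r24=11000 pc2: +4 =139
r25=11001 pc3: +8 =147
r26=11010 pc3: +8 =155
r27=11011 pc4: +16 =171
r28=11100 pc3: +8 =179
r29=11101 pc4: +16 =195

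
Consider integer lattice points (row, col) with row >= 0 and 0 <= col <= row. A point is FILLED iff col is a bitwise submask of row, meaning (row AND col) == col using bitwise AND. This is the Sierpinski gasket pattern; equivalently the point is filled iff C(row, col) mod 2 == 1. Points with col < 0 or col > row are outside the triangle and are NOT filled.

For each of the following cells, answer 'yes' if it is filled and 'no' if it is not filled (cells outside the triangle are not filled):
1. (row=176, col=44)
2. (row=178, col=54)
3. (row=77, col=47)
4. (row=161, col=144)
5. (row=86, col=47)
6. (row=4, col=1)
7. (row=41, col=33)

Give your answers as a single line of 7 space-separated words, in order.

(176,44): row=0b10110000, col=0b101100, row AND col = 0b100000 = 32; 32 != 44 -> empty
(178,54): row=0b10110010, col=0b110110, row AND col = 0b110010 = 50; 50 != 54 -> empty
(77,47): row=0b1001101, col=0b101111, row AND col = 0b1101 = 13; 13 != 47 -> empty
(161,144): row=0b10100001, col=0b10010000, row AND col = 0b10000000 = 128; 128 != 144 -> empty
(86,47): row=0b1010110, col=0b101111, row AND col = 0b110 = 6; 6 != 47 -> empty
(4,1): row=0b100, col=0b1, row AND col = 0b0 = 0; 0 != 1 -> empty
(41,33): row=0b101001, col=0b100001, row AND col = 0b100001 = 33; 33 == 33 -> filled

Answer: no no no no no no yes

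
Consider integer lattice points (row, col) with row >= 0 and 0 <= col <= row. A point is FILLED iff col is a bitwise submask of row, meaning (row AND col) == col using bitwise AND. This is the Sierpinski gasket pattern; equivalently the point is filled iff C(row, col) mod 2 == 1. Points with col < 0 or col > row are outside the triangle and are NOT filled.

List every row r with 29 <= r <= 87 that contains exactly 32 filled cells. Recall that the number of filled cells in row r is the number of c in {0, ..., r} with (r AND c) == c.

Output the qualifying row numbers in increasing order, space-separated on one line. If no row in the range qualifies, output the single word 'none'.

Answer: 31 47 55 59 61 62 79 87

Derivation:
Row r has 2^popcount(r) filled cells, so we need popcount(r) = log2(32) = 5.
Scan r = 29..87 and keep those with exactly 5 one-bits:
r=29=11101 popcount=4 -> skip
r=30=11110 popcount=4 -> skip
r=31=11111 popcount=5 -> KEEP
r=32=100000 popcount=1 -> skip
r=33=100001 popcount=2 -> skip
r=34=100010 popcount=2 -> skip
r=35=100011 popcount=3 -> skip
r=36=100100 popcount=2 -> skip
r=37=100101 popcount=3 -> skip
r=38=100110 popcount=3 -> skip
r=39=100111 popcount=4 -> skip
r=40=101000 popcount=2 -> skip
r=41=101001 popcount=3 -> skip
r=42=101010 popcount=3 -> skip
r=43=101011 popcount=4 -> skip
r=44=101100 popcount=3 -> skip
r=45=101101 popcount=4 -> skip
r=46=101110 popcount=4 -> skip
r=47=101111 popcount=5 -> KEEP
r=48=110000 popcount=2 -> skip
r=49=110001 popcount=3 -> skip
r=50=110010 popcount=3 -> skip
r=51=110011 popcount=4 -> skip
r=52=110100 popcount=3 -> skip
r=53=110101 popcount=4 -> skip
r=54=110110 popcount=4 -> skip
r=55=110111 popcount=5 -> KEEP
r=56=111000 popcount=3 -> skip
r=57=111001 popcount=4 -> skip
r=58=111010 popcount=4 -> skip
r=59=111011 popcount=5 -> KEEP
r=60=111100 popcount=4 -> skip
r=61=111101 popcount=5 -> KEEP
r=62=111110 popcount=5 -> KEEP
r=63=111111 popcount=6 -> skip
r=64=1000000 popcount=1 -> skip
r=65=1000001 popcount=2 -> skip
r=66=1000010 popcount=2 -> skip
r=67=1000011 popcount=3 -> skip
r=68=1000100 popcount=2 -> skip
r=69=1000101 popcount=3 -> skip
r=70=1000110 popcount=3 -> skip
r=71=1000111 popcount=4 -> skip
r=72=1001000 popcount=2 -> skip
r=73=1001001 popcount=3 -> skip
r=74=1001010 popcount=3 -> skip
r=75=1001011 popcount=4 -> skip
r=76=1001100 popcount=3 -> skip
r=77=1001101 popcount=4 -> skip
r=78=1001110 popcount=4 -> skip
r=79=1001111 popcount=5 -> KEEP
r=80=1010000 popcount=2 -> skip
r=81=1010001 popcount=3 -> skip
r=82=1010010 popcount=3 -> skip
r=83=1010011 popcount=4 -> skip
r=84=1010100 popcount=3 -> skip
r=85=1010101 popcount=4 -> skip
r=86=1010110 popcount=4 -> skip
r=87=1010111 popcount=5 -> KEEP
Kept rows: 31 47 55 59 61 62 79 87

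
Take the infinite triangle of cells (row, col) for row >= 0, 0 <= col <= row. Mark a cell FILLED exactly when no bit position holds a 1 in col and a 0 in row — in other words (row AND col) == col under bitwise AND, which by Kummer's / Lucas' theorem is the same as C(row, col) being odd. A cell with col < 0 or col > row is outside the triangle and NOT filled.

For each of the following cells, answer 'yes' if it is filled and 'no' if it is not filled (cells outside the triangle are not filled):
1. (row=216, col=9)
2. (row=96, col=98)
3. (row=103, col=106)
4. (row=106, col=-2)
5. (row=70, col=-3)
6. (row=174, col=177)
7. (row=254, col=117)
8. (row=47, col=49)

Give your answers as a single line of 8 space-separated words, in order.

(216,9): row=0b11011000, col=0b1001, row AND col = 0b1000 = 8; 8 != 9 -> empty
(96,98): col outside [0, 96] -> not filled
(103,106): col outside [0, 103] -> not filled
(106,-2): col outside [0, 106] -> not filled
(70,-3): col outside [0, 70] -> not filled
(174,177): col outside [0, 174] -> not filled
(254,117): row=0b11111110, col=0b1110101, row AND col = 0b1110100 = 116; 116 != 117 -> empty
(47,49): col outside [0, 47] -> not filled

Answer: no no no no no no no no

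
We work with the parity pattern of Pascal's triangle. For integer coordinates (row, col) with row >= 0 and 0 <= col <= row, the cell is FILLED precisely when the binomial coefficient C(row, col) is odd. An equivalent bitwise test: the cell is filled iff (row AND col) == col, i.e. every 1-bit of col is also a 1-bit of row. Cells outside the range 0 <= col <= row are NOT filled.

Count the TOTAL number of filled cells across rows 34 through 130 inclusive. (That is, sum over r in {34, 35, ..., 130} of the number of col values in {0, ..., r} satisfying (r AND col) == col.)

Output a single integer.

Answer: 1948

Derivation:
r34=100010 pc2: +4 =4
r35=100011 pc3: +8 =12
r36=100100 pc2: +4 =16
r37=100101 pc3: +8 =24
r38=100110 pc3: +8 =32
r39=100111 pc4: +16 =48
r40=101000 pc2: +4 =52
r41=101001 pc3: +8 =60
r42=101010 pc3: +8 =68
r43=101011 pc4: +16 =84
r44=101100 pc3: +8 =92
r45=101101 pc4: +16 =108
r46=101110 pc4: +16 =124
r47=101111 pc5: +32 =156
r48=110000 pc2: +4 =160
r49=110001 pc3: +8 =168
r50=110010 pc3: +8 =176
r51=110011 pc4: +16 =192
r52=110100 pc3: +8 =200
r53=110101 pc4: +16 =216
r54=110110 pc4: +16 =232
r55=110111 pc5: +32 =264
r56=111000 pc3: +8 =272
r57=111001 pc4: +16 =288
r58=111010 pc4: +16 =304
r59=111011 pc5: +32 =336
r60=111100 pc4: +16 =352
r61=111101 pc5: +32 =384
r62=111110 pc5: +32 =416
r63=111111 pc6: +64 =480
r64=1000000 pc1: +2 =482
r65=1000001 pc2: +4 =486
r66=1000010 pc2: +4 =490
r67=1000011 pc3: +8 =498
r68=1000100 pc2: +4 =502
r69=1000101 pc3: +8 =510
r70=1000110 pc3: +8 =518
r71=1000111 pc4: +16 =534
r72=1001000 pc2: +4 =538
r73=1001001 pc3: +8 =546
r74=1001010 pc3: +8 =554
r75=1001011 pc4: +16 =570
r76=1001100 pc3: +8 =578
r77=1001101 pc4: +16 =594
r78=1001110 pc4: +16 =610
r79=1001111 pc5: +32 =642
r80=1010000 pc2: +4 =646
r81=1010001 pc3: +8 =654
r82=1010010 pc3: +8 =662
r83=1010011 pc4: +16 =678
r84=1010100 pc3: +8 =686
r85=1010101 pc4: +16 =702
r86=1010110 pc4: +16 =718
r87=1010111 pc5: +32 =750
r88=1011000 pc3: +8 =758
r89=1011001 pc4: +16 =774
r90=1011010 pc4: +16 =790
r91=1011011 pc5: +32 =822
r92=1011100 pc4: +16 =838
r93=1011101 pc5: +32 =870
r94=1011110 pc5: +32 =902
r95=1011111 pc6: +64 =966
r96=1100000 pc2: +4 =970
r97=1100001 pc3: +8 =978
r98=1100010 pc3: +8 =986
r99=1100011 pc4: +16 =1002
r100=1100100 pc3: +8 =1010
r101=1100101 pc4: +16 =1026
r102=1100110 pc4: +16 =1042
r103=1100111 pc5: +32 =1074
r104=1101000 pc3: +8 =1082
r105=1101001 pc4: +16 =1098
r106=1101010 pc4: +16 =1114
r107=1101011 pc5: +32 =1146
r108=1101100 pc4: +16 =1162
r109=1101101 pc5: +32 =1194
r110=1101110 pc5: +32 =1226
r111=1101111 pc6: +64 =1290
r112=1110000 pc3: +8 =1298
r113=1110001 pc4: +16 =1314
r114=1110010 pc4: +16 =1330
r115=1110011 pc5: +32 =1362
r116=1110100 pc4: +16 =1378
r117=1110101 pc5: +32 =1410
r118=1110110 pc5: +32 =1442
r119=1110111 pc6: +64 =1506
r120=1111000 pc4: +16 =1522
r121=1111001 pc5: +32 =1554
r122=1111010 pc5: +32 =1586
r123=1111011 pc6: +64 =1650
r124=1111100 pc5: +32 =1682
r125=1111101 pc6: +64 =1746
r126=1111110 pc6: +64 =1810
r127=1111111 pc7: +128 =1938
r128=10000000 pc1: +2 =1940
r129=10000001 pc2: +4 =1944
r130=10000010 pc2: +4 =1948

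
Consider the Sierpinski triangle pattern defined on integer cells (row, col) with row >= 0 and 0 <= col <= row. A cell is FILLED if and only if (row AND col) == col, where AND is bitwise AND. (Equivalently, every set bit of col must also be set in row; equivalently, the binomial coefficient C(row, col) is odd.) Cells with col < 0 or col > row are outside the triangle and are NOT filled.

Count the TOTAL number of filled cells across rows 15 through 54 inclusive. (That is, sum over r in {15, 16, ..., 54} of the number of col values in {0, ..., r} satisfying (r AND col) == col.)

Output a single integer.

r15=1111 pc4: +16 =16
r16=10000 pc1: +2 =18
r17=10001 pc2: +4 =22
r18=10010 pc2: +4 =26
r19=10011 pc3: +8 =34
r20=10100 pc2: +4 =38
r21=10101 pc3: +8 =46
r22=10110 pc3: +8 =54
r23=10111 pc4: +16 =70
r24=11000 pc2: +4 =74
r25=11001 pc3: +8 =82
r26=11010 pc3: +8 =90
r27=11011 pc4: +16 =106
r28=11100 pc3: +8 =114
r29=11101 pc4: +16 =130
r30=11110 pc4: +16 =146
r31=11111 pc5: +32 =178
r32=100000 pc1: +2 =180
r33=100001 pc2: +4 =184
r34=100010 pc2: +4 =188
r35=100011 pc3: +8 =196
r36=100100 pc2: +4 =200
r37=100101 pc3: +8 =208
r38=100110 pc3: +8 =216
r39=100111 pc4: +16 =232
r40=101000 pc2: +4 =236
r41=101001 pc3: +8 =244
r42=101010 pc3: +8 =252
r43=101011 pc4: +16 =268
r44=101100 pc3: +8 =276
r45=101101 pc4: +16 =292
r46=101110 pc4: +16 =308
r47=101111 pc5: +32 =340
r48=110000 pc2: +4 =344
r49=110001 pc3: +8 =352
r50=110010 pc3: +8 =360
r51=110011 pc4: +16 =376
r52=110100 pc3: +8 =384
r53=110101 pc4: +16 =400
r54=110110 pc4: +16 =416

Answer: 416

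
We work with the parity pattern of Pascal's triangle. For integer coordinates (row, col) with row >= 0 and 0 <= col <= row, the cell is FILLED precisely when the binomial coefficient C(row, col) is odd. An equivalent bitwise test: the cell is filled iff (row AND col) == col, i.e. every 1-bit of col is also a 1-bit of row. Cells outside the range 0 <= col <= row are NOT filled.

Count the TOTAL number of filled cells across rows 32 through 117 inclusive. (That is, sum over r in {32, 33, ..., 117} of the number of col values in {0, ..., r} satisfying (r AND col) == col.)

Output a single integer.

Answer: 1416

Derivation:
r32=100000 pc1: +2 =2
r33=100001 pc2: +4 =6
r34=100010 pc2: +4 =10
r35=100011 pc3: +8 =18
r36=100100 pc2: +4 =22
r37=100101 pc3: +8 =30
r38=100110 pc3: +8 =38
r39=100111 pc4: +16 =54
r40=101000 pc2: +4 =58
r41=101001 pc3: +8 =66
r42=101010 pc3: +8 =74
r43=101011 pc4: +16 =90
r44=101100 pc3: +8 =98
r45=101101 pc4: +16 =114
r46=101110 pc4: +16 =130
r47=101111 pc5: +32 =162
r48=110000 pc2: +4 =166
r49=110001 pc3: +8 =174
r50=110010 pc3: +8 =182
r51=110011 pc4: +16 =198
r52=110100 pc3: +8 =206
r53=110101 pc4: +16 =222
r54=110110 pc4: +16 =238
r55=110111 pc5: +32 =270
r56=111000 pc3: +8 =278
r57=111001 pc4: +16 =294
r58=111010 pc4: +16 =310
r59=111011 pc5: +32 =342
r60=111100 pc4: +16 =358
r61=111101 pc5: +32 =390
r62=111110 pc5: +32 =422
r63=111111 pc6: +64 =486
r64=1000000 pc1: +2 =488
r65=1000001 pc2: +4 =492
r66=1000010 pc2: +4 =496
r67=1000011 pc3: +8 =504
r68=1000100 pc2: +4 =508
r69=1000101 pc3: +8 =516
r70=1000110 pc3: +8 =524
r71=1000111 pc4: +16 =540
r72=1001000 pc2: +4 =544
r73=1001001 pc3: +8 =552
r74=1001010 pc3: +8 =560
r75=1001011 pc4: +16 =576
r76=1001100 pc3: +8 =584
r77=1001101 pc4: +16 =600
r78=1001110 pc4: +16 =616
r79=1001111 pc5: +32 =648
r80=1010000 pc2: +4 =652
r81=1010001 pc3: +8 =660
r82=1010010 pc3: +8 =668
r83=1010011 pc4: +16 =684
r84=1010100 pc3: +8 =692
r85=1010101 pc4: +16 =708
r86=1010110 pc4: +16 =724
r87=1010111 pc5: +32 =756
r88=1011000 pc3: +8 =764
r89=1011001 pc4: +16 =780
r90=1011010 pc4: +16 =796
r91=1011011 pc5: +32 =828
r92=1011100 pc4: +16 =844
r93=1011101 pc5: +32 =876
r94=1011110 pc5: +32 =908
r95=1011111 pc6: +64 =972
r96=1100000 pc2: +4 =976
r97=1100001 pc3: +8 =984
r98=1100010 pc3: +8 =992
r99=1100011 pc4: +16 =1008
r100=1100100 pc3: +8 =1016
r101=1100101 pc4: +16 =1032
r102=1100110 pc4: +16 =1048
r103=1100111 pc5: +32 =1080
r104=1101000 pc3: +8 =1088
r105=1101001 pc4: +16 =1104
r106=1101010 pc4: +16 =1120
r107=1101011 pc5: +32 =1152
r108=1101100 pc4: +16 =1168
r109=1101101 pc5: +32 =1200
r110=1101110 pc5: +32 =1232
r111=1101111 pc6: +64 =1296
r112=1110000 pc3: +8 =1304
r113=1110001 pc4: +16 =1320
r114=1110010 pc4: +16 =1336
r115=1110011 pc5: +32 =1368
r116=1110100 pc4: +16 =1384
r117=1110101 pc5: +32 =1416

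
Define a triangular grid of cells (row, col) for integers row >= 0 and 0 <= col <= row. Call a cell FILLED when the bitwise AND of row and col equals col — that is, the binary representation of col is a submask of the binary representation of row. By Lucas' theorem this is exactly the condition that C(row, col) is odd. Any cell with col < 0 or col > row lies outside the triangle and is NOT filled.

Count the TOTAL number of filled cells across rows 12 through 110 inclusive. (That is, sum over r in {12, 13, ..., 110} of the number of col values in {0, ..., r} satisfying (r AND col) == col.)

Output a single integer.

r12=1100 pc2: +4 =4
r13=1101 pc3: +8 =12
r14=1110 pc3: +8 =20
r15=1111 pc4: +16 =36
r16=10000 pc1: +2 =38
r17=10001 pc2: +4 =42
r18=10010 pc2: +4 =46
r19=10011 pc3: +8 =54
r20=10100 pc2: +4 =58
r21=10101 pc3: +8 =66
r22=10110 pc3: +8 =74
r23=10111 pc4: +16 =90
r24=11000 pc2: +4 =94
r25=11001 pc3: +8 =102
r26=11010 pc3: +8 =110
r27=11011 pc4: +16 =126
r28=11100 pc3: +8 =134
r29=11101 pc4: +16 =150
r30=11110 pc4: +16 =166
r31=11111 pc5: +32 =198
r32=100000 pc1: +2 =200
r33=100001 pc2: +4 =204
r34=100010 pc2: +4 =208
r35=100011 pc3: +8 =216
r36=100100 pc2: +4 =220
r37=100101 pc3: +8 =228
r38=100110 pc3: +8 =236
r39=100111 pc4: +16 =252
r40=101000 pc2: +4 =256
r41=101001 pc3: +8 =264
r42=101010 pc3: +8 =272
r43=101011 pc4: +16 =288
r44=101100 pc3: +8 =296
r45=101101 pc4: +16 =312
r46=101110 pc4: +16 =328
r47=101111 pc5: +32 =360
r48=110000 pc2: +4 =364
r49=110001 pc3: +8 =372
r50=110010 pc3: +8 =380
r51=110011 pc4: +16 =396
r52=110100 pc3: +8 =404
r53=110101 pc4: +16 =420
r54=110110 pc4: +16 =436
r55=110111 pc5: +32 =468
r56=111000 pc3: +8 =476
r57=111001 pc4: +16 =492
r58=111010 pc4: +16 =508
r59=111011 pc5: +32 =540
r60=111100 pc4: +16 =556
r61=111101 pc5: +32 =588
r62=111110 pc5: +32 =620
r63=111111 pc6: +64 =684
r64=1000000 pc1: +2 =686
r65=1000001 pc2: +4 =690
r66=1000010 pc2: +4 =694
r67=1000011 pc3: +8 =702
r68=1000100 pc2: +4 =706
r69=1000101 pc3: +8 =714
r70=1000110 pc3: +8 =722
r71=1000111 pc4: +16 =738
r72=1001000 pc2: +4 =742
r73=1001001 pc3: +8 =750
r74=1001010 pc3: +8 =758
r75=1001011 pc4: +16 =774
r76=1001100 pc3: +8 =782
r77=1001101 pc4: +16 =798
r78=1001110 pc4: +16 =814
r79=1001111 pc5: +32 =846
r80=1010000 pc2: +4 =850
r81=1010001 pc3: +8 =858
r82=1010010 pc3: +8 =866
r83=1010011 pc4: +16 =882
r84=1010100 pc3: +8 =890
r85=1010101 pc4: +16 =906
r86=1010110 pc4: +16 =922
r87=1010111 pc5: +32 =954
r88=1011000 pc3: +8 =962
r89=1011001 pc4: +16 =978
r90=1011010 pc4: +16 =994
r91=1011011 pc5: +32 =1026
r92=1011100 pc4: +16 =1042
r93=1011101 pc5: +32 =1074
r94=1011110 pc5: +32 =1106
r95=1011111 pc6: +64 =1170
r96=1100000 pc2: +4 =1174
r97=1100001 pc3: +8 =1182
r98=1100010 pc3: +8 =1190
r99=1100011 pc4: +16 =1206
r100=1100100 pc3: +8 =1214
r101=1100101 pc4: +16 =1230
r102=1100110 pc4: +16 =1246
r103=1100111 pc5: +32 =1278
r104=1101000 pc3: +8 =1286
r105=1101001 pc4: +16 =1302
r106=1101010 pc4: +16 =1318
r107=1101011 pc5: +32 =1350
r108=1101100 pc4: +16 =1366
r109=1101101 pc5: +32 =1398
r110=1101110 pc5: +32 =1430

Answer: 1430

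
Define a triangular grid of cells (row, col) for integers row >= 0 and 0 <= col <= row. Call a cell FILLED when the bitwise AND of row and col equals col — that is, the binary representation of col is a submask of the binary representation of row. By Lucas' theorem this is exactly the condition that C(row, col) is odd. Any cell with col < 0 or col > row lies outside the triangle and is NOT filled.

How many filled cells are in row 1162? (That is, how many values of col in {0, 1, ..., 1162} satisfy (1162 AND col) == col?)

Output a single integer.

1162 in binary = 10010001010
popcount(1162) = number of 1-bits in 10010001010 = 4
A col c satisfies (1162 AND c) == c iff every set bit of c is also set in 1162; each of the 4 set bits of 1162 can independently be on or off in c.
count = 2^4 = 16

Answer: 16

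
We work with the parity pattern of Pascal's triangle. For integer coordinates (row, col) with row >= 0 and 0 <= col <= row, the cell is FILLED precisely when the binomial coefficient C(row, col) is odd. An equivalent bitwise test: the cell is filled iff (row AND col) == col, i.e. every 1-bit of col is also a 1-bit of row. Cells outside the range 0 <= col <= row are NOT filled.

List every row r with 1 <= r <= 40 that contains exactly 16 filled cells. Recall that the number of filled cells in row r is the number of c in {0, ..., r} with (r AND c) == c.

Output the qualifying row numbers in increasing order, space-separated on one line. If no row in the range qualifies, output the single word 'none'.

Answer: 15 23 27 29 30 39

Derivation:
Row r has 2^popcount(r) filled cells, so we need popcount(r) = log2(16) = 4.
Scan r = 1..40 and keep those with exactly 4 one-bits:
r=1=1 popcount=1 -> skip
r=2=10 popcount=1 -> skip
r=3=11 popcount=2 -> skip
r=4=100 popcount=1 -> skip
r=5=101 popcount=2 -> skip
r=6=110 popcount=2 -> skip
r=7=111 popcount=3 -> skip
r=8=1000 popcount=1 -> skip
r=9=1001 popcount=2 -> skip
r=10=1010 popcount=2 -> skip
r=11=1011 popcount=3 -> skip
r=12=1100 popcount=2 -> skip
r=13=1101 popcount=3 -> skip
r=14=1110 popcount=3 -> skip
r=15=1111 popcount=4 -> KEEP
r=16=10000 popcount=1 -> skip
r=17=10001 popcount=2 -> skip
r=18=10010 popcount=2 -> skip
r=19=10011 popcount=3 -> skip
r=20=10100 popcount=2 -> skip
r=21=10101 popcount=3 -> skip
r=22=10110 popcount=3 -> skip
r=23=10111 popcount=4 -> KEEP
r=24=11000 popcount=2 -> skip
r=25=11001 popcount=3 -> skip
r=26=11010 popcount=3 -> skip
r=27=11011 popcount=4 -> KEEP
r=28=11100 popcount=3 -> skip
r=29=11101 popcount=4 -> KEEP
r=30=11110 popcount=4 -> KEEP
r=31=11111 popcount=5 -> skip
r=32=100000 popcount=1 -> skip
r=33=100001 popcount=2 -> skip
r=34=100010 popcount=2 -> skip
r=35=100011 popcount=3 -> skip
r=36=100100 popcount=2 -> skip
r=37=100101 popcount=3 -> skip
r=38=100110 popcount=3 -> skip
r=39=100111 popcount=4 -> KEEP
r=40=101000 popcount=2 -> skip
Kept rows: 15 23 27 29 30 39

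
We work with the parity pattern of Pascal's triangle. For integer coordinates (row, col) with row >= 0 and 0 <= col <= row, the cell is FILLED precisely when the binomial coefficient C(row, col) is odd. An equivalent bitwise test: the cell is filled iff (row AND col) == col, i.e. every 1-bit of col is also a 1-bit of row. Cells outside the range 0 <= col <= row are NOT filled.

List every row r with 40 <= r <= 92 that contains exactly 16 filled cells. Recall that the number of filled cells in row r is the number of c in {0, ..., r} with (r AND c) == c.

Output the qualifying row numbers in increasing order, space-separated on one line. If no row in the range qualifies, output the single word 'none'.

Answer: 43 45 46 51 53 54 57 58 60 71 75 77 78 83 85 86 89 90 92

Derivation:
Row r has 2^popcount(r) filled cells, so we need popcount(r) = log2(16) = 4.
Scan r = 40..92 and keep those with exactly 4 one-bits:
r=40=101000 popcount=2 -> skip
r=41=101001 popcount=3 -> skip
r=42=101010 popcount=3 -> skip
r=43=101011 popcount=4 -> KEEP
r=44=101100 popcount=3 -> skip
r=45=101101 popcount=4 -> KEEP
r=46=101110 popcount=4 -> KEEP
r=47=101111 popcount=5 -> skip
r=48=110000 popcount=2 -> skip
r=49=110001 popcount=3 -> skip
r=50=110010 popcount=3 -> skip
r=51=110011 popcount=4 -> KEEP
r=52=110100 popcount=3 -> skip
r=53=110101 popcount=4 -> KEEP
r=54=110110 popcount=4 -> KEEP
r=55=110111 popcount=5 -> skip
r=56=111000 popcount=3 -> skip
r=57=111001 popcount=4 -> KEEP
r=58=111010 popcount=4 -> KEEP
r=59=111011 popcount=5 -> skip
r=60=111100 popcount=4 -> KEEP
r=61=111101 popcount=5 -> skip
r=62=111110 popcount=5 -> skip
r=63=111111 popcount=6 -> skip
r=64=1000000 popcount=1 -> skip
r=65=1000001 popcount=2 -> skip
r=66=1000010 popcount=2 -> skip
r=67=1000011 popcount=3 -> skip
r=68=1000100 popcount=2 -> skip
r=69=1000101 popcount=3 -> skip
r=70=1000110 popcount=3 -> skip
r=71=1000111 popcount=4 -> KEEP
r=72=1001000 popcount=2 -> skip
r=73=1001001 popcount=3 -> skip
r=74=1001010 popcount=3 -> skip
r=75=1001011 popcount=4 -> KEEP
r=76=1001100 popcount=3 -> skip
r=77=1001101 popcount=4 -> KEEP
r=78=1001110 popcount=4 -> KEEP
r=79=1001111 popcount=5 -> skip
r=80=1010000 popcount=2 -> skip
r=81=1010001 popcount=3 -> skip
r=82=1010010 popcount=3 -> skip
r=83=1010011 popcount=4 -> KEEP
r=84=1010100 popcount=3 -> skip
r=85=1010101 popcount=4 -> KEEP
r=86=1010110 popcount=4 -> KEEP
r=87=1010111 popcount=5 -> skip
r=88=1011000 popcount=3 -> skip
r=89=1011001 popcount=4 -> KEEP
r=90=1011010 popcount=4 -> KEEP
r=91=1011011 popcount=5 -> skip
r=92=1011100 popcount=4 -> KEEP
Kept rows: 43 45 46 51 53 54 57 58 60 71 75 77 78 83 85 86 89 90 92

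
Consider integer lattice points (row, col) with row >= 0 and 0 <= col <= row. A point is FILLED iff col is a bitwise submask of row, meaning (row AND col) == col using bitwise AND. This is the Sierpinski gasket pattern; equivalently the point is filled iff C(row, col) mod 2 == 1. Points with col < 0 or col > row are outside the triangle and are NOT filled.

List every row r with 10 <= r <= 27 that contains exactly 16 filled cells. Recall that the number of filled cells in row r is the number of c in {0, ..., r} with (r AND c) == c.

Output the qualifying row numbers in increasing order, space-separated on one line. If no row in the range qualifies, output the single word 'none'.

Row r has 2^popcount(r) filled cells, so we need popcount(r) = log2(16) = 4.
Scan r = 10..27 and keep those with exactly 4 one-bits:
r=10=1010 popcount=2 -> skip
r=11=1011 popcount=3 -> skip
r=12=1100 popcount=2 -> skip
r=13=1101 popcount=3 -> skip
r=14=1110 popcount=3 -> skip
r=15=1111 popcount=4 -> KEEP
r=16=10000 popcount=1 -> skip
r=17=10001 popcount=2 -> skip
r=18=10010 popcount=2 -> skip
r=19=10011 popcount=3 -> skip
r=20=10100 popcount=2 -> skip
r=21=10101 popcount=3 -> skip
r=22=10110 popcount=3 -> skip
r=23=10111 popcount=4 -> KEEP
r=24=11000 popcount=2 -> skip
r=25=11001 popcount=3 -> skip
r=26=11010 popcount=3 -> skip
r=27=11011 popcount=4 -> KEEP
Kept rows: 15 23 27

Answer: 15 23 27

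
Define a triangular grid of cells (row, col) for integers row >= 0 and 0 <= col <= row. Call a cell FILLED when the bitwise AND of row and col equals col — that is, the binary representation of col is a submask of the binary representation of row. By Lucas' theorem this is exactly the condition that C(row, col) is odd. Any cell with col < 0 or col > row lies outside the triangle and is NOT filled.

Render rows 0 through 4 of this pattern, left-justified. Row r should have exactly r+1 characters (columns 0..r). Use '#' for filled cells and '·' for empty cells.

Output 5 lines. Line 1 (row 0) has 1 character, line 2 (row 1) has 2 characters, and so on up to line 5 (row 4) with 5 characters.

r0=0: #
r1=1: ##
r2=10: #·#
r3=11: ####
r4=100: #···#

Answer: #
##
#·#
####
#···#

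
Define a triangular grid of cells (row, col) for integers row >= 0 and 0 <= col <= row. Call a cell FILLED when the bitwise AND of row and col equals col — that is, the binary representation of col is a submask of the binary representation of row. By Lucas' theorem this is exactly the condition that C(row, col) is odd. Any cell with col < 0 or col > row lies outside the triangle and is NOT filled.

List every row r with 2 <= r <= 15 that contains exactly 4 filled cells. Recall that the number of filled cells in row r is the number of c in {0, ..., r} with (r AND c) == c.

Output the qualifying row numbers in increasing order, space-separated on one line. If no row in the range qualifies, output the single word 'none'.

Answer: 3 5 6 9 10 12

Derivation:
Row r has 2^popcount(r) filled cells, so we need popcount(r) = log2(4) = 2.
Scan r = 2..15 and keep those with exactly 2 one-bits:
r=2=10 popcount=1 -> skip
r=3=11 popcount=2 -> KEEP
r=4=100 popcount=1 -> skip
r=5=101 popcount=2 -> KEEP
r=6=110 popcount=2 -> KEEP
r=7=111 popcount=3 -> skip
r=8=1000 popcount=1 -> skip
r=9=1001 popcount=2 -> KEEP
r=10=1010 popcount=2 -> KEEP
r=11=1011 popcount=3 -> skip
r=12=1100 popcount=2 -> KEEP
r=13=1101 popcount=3 -> skip
r=14=1110 popcount=3 -> skip
r=15=1111 popcount=4 -> skip
Kept rows: 3 5 6 9 10 12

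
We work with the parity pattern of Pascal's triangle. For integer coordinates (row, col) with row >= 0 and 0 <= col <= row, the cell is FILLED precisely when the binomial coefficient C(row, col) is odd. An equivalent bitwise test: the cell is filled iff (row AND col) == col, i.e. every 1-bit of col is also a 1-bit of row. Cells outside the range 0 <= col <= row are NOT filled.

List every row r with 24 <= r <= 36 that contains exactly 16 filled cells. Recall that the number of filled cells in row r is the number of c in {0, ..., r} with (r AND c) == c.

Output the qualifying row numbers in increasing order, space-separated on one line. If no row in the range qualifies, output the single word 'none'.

Answer: 27 29 30

Derivation:
Row r has 2^popcount(r) filled cells, so we need popcount(r) = log2(16) = 4.
Scan r = 24..36 and keep those with exactly 4 one-bits:
r=24=11000 popcount=2 -> skip
r=25=11001 popcount=3 -> skip
r=26=11010 popcount=3 -> skip
r=27=11011 popcount=4 -> KEEP
r=28=11100 popcount=3 -> skip
r=29=11101 popcount=4 -> KEEP
r=30=11110 popcount=4 -> KEEP
r=31=11111 popcount=5 -> skip
r=32=100000 popcount=1 -> skip
r=33=100001 popcount=2 -> skip
r=34=100010 popcount=2 -> skip
r=35=100011 popcount=3 -> skip
r=36=100100 popcount=2 -> skip
Kept rows: 27 29 30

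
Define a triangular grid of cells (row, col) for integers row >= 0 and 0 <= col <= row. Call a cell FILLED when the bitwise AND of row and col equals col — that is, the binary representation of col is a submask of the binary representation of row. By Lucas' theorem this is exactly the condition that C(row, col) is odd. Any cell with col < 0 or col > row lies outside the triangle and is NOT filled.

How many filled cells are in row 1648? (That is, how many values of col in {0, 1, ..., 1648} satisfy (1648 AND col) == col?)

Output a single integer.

Answer: 32

Derivation:
1648 in binary = 11001110000
popcount(1648) = number of 1-bits in 11001110000 = 5
A col c satisfies (1648 AND c) == c iff every set bit of c is also set in 1648; each of the 5 set bits of 1648 can independently be on or off in c.
count = 2^5 = 32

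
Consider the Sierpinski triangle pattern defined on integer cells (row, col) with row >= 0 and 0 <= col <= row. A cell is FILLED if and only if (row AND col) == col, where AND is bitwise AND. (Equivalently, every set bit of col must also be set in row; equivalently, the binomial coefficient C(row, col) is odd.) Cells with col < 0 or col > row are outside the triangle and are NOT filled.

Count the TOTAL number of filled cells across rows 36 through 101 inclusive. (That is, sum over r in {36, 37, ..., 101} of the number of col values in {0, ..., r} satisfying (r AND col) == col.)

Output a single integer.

Answer: 1014

Derivation:
r36=100100 pc2: +4 =4
r37=100101 pc3: +8 =12
r38=100110 pc3: +8 =20
r39=100111 pc4: +16 =36
r40=101000 pc2: +4 =40
r41=101001 pc3: +8 =48
r42=101010 pc3: +8 =56
r43=101011 pc4: +16 =72
r44=101100 pc3: +8 =80
r45=101101 pc4: +16 =96
r46=101110 pc4: +16 =112
r47=101111 pc5: +32 =144
r48=110000 pc2: +4 =148
r49=110001 pc3: +8 =156
r50=110010 pc3: +8 =164
r51=110011 pc4: +16 =180
r52=110100 pc3: +8 =188
r53=110101 pc4: +16 =204
r54=110110 pc4: +16 =220
r55=110111 pc5: +32 =252
r56=111000 pc3: +8 =260
r57=111001 pc4: +16 =276
r58=111010 pc4: +16 =292
r59=111011 pc5: +32 =324
r60=111100 pc4: +16 =340
r61=111101 pc5: +32 =372
r62=111110 pc5: +32 =404
r63=111111 pc6: +64 =468
r64=1000000 pc1: +2 =470
r65=1000001 pc2: +4 =474
r66=1000010 pc2: +4 =478
r67=1000011 pc3: +8 =486
r68=1000100 pc2: +4 =490
r69=1000101 pc3: +8 =498
r70=1000110 pc3: +8 =506
r71=1000111 pc4: +16 =522
r72=1001000 pc2: +4 =526
r73=1001001 pc3: +8 =534
r74=1001010 pc3: +8 =542
r75=1001011 pc4: +16 =558
r76=1001100 pc3: +8 =566
r77=1001101 pc4: +16 =582
r78=1001110 pc4: +16 =598
r79=1001111 pc5: +32 =630
r80=1010000 pc2: +4 =634
r81=1010001 pc3: +8 =642
r82=1010010 pc3: +8 =650
r83=1010011 pc4: +16 =666
r84=1010100 pc3: +8 =674
r85=1010101 pc4: +16 =690
r86=1010110 pc4: +16 =706
r87=1010111 pc5: +32 =738
r88=1011000 pc3: +8 =746
r89=1011001 pc4: +16 =762
r90=1011010 pc4: +16 =778
r91=1011011 pc5: +32 =810
r92=1011100 pc4: +16 =826
r93=1011101 pc5: +32 =858
r94=1011110 pc5: +32 =890
r95=1011111 pc6: +64 =954
r96=1100000 pc2: +4 =958
r97=1100001 pc3: +8 =966
r98=1100010 pc3: +8 =974
r99=1100011 pc4: +16 =990
r100=1100100 pc3: +8 =998
r101=1100101 pc4: +16 =1014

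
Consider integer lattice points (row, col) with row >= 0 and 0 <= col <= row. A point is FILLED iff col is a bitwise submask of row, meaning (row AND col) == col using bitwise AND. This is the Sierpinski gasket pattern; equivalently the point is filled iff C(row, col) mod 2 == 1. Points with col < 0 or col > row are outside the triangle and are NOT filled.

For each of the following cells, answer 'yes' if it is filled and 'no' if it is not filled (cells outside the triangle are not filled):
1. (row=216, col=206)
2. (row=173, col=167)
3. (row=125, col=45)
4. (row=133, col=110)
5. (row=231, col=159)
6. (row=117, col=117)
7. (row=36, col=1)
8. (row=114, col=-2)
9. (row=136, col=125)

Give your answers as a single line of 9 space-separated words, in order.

(216,206): row=0b11011000, col=0b11001110, row AND col = 0b11001000 = 200; 200 != 206 -> empty
(173,167): row=0b10101101, col=0b10100111, row AND col = 0b10100101 = 165; 165 != 167 -> empty
(125,45): row=0b1111101, col=0b101101, row AND col = 0b101101 = 45; 45 == 45 -> filled
(133,110): row=0b10000101, col=0b1101110, row AND col = 0b100 = 4; 4 != 110 -> empty
(231,159): row=0b11100111, col=0b10011111, row AND col = 0b10000111 = 135; 135 != 159 -> empty
(117,117): row=0b1110101, col=0b1110101, row AND col = 0b1110101 = 117; 117 == 117 -> filled
(36,1): row=0b100100, col=0b1, row AND col = 0b0 = 0; 0 != 1 -> empty
(114,-2): col outside [0, 114] -> not filled
(136,125): row=0b10001000, col=0b1111101, row AND col = 0b1000 = 8; 8 != 125 -> empty

Answer: no no yes no no yes no no no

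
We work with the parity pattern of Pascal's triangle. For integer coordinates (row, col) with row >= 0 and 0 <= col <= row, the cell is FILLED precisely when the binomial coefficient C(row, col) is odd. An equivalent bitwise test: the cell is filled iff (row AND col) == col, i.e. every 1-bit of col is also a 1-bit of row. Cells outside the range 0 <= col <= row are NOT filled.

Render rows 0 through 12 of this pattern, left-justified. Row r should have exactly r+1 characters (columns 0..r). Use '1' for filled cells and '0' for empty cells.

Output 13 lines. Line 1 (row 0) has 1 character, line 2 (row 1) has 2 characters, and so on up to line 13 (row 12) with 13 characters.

Answer: 1
11
101
1111
10001
110011
1010101
11111111
100000001
1100000011
10100000101
111100001111
1000100010001

Derivation:
r0=0: 1
r1=1: 11
r2=10: 101
r3=11: 1111
r4=100: 10001
r5=101: 110011
r6=110: 1010101
r7=111: 11111111
r8=1000: 100000001
r9=1001: 1100000011
r10=1010: 10100000101
r11=1011: 111100001111
r12=1100: 1000100010001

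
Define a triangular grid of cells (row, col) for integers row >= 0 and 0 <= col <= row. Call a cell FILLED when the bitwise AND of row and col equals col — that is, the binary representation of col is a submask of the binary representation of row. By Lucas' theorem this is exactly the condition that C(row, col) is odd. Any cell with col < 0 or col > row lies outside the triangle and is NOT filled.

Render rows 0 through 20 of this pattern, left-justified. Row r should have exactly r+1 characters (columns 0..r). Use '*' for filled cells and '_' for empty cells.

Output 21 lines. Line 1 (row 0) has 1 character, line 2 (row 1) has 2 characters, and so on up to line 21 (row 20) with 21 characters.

r0=0: *
r1=1: **
r2=10: *_*
r3=11: ****
r4=100: *___*
r5=101: **__**
r6=110: *_*_*_*
r7=111: ********
r8=1000: *_______*
r9=1001: **______**
r10=1010: *_*_____*_*
r11=1011: ****____****
r12=1100: *___*___*___*
r13=1101: **__**__**__**
r14=1110: *_*_*_*_*_*_*_*
r15=1111: ****************
r16=10000: *_______________*
r17=10001: **______________**
r18=10010: *_*_____________*_*
r19=10011: ****____________****
r20=10100: *___*___________*___*

Answer: *
**
*_*
****
*___*
**__**
*_*_*_*
********
*_______*
**______**
*_*_____*_*
****____****
*___*___*___*
**__**__**__**
*_*_*_*_*_*_*_*
****************
*_______________*
**______________**
*_*_____________*_*
****____________****
*___*___________*___*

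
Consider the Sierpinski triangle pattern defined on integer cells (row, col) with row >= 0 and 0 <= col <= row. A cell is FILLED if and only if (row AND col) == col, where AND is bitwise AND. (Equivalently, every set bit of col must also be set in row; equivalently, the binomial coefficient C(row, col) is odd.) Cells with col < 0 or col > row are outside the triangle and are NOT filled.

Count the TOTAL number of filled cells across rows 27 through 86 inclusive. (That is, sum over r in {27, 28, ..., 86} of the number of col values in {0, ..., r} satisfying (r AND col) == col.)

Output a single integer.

r27=11011 pc4: +16 =16
r28=11100 pc3: +8 =24
r29=11101 pc4: +16 =40
r30=11110 pc4: +16 =56
r31=11111 pc5: +32 =88
r32=100000 pc1: +2 =90
r33=100001 pc2: +4 =94
r34=100010 pc2: +4 =98
r35=100011 pc3: +8 =106
r36=100100 pc2: +4 =110
r37=100101 pc3: +8 =118
r38=100110 pc3: +8 =126
r39=100111 pc4: +16 =142
r40=101000 pc2: +4 =146
r41=101001 pc3: +8 =154
r42=101010 pc3: +8 =162
r43=101011 pc4: +16 =178
r44=101100 pc3: +8 =186
r45=101101 pc4: +16 =202
r46=101110 pc4: +16 =218
r47=101111 pc5: +32 =250
r48=110000 pc2: +4 =254
r49=110001 pc3: +8 =262
r50=110010 pc3: +8 =270
r51=110011 pc4: +16 =286
r52=110100 pc3: +8 =294
r53=110101 pc4: +16 =310
r54=110110 pc4: +16 =326
r55=110111 pc5: +32 =358
r56=111000 pc3: +8 =366
r57=111001 pc4: +16 =382
r58=111010 pc4: +16 =398
r59=111011 pc5: +32 =430
r60=111100 pc4: +16 =446
r61=111101 pc5: +32 =478
r62=111110 pc5: +32 =510
r63=111111 pc6: +64 =574
r64=1000000 pc1: +2 =576
r65=1000001 pc2: +4 =580
r66=1000010 pc2: +4 =584
r67=1000011 pc3: +8 =592
r68=1000100 pc2: +4 =596
r69=1000101 pc3: +8 =604
r70=1000110 pc3: +8 =612
r71=1000111 pc4: +16 =628
r72=1001000 pc2: +4 =632
r73=1001001 pc3: +8 =640
r74=1001010 pc3: +8 =648
r75=1001011 pc4: +16 =664
r76=1001100 pc3: +8 =672
r77=1001101 pc4: +16 =688
r78=1001110 pc4: +16 =704
r79=1001111 pc5: +32 =736
r80=1010000 pc2: +4 =740
r81=1010001 pc3: +8 =748
r82=1010010 pc3: +8 =756
r83=1010011 pc4: +16 =772
r84=1010100 pc3: +8 =780
r85=1010101 pc4: +16 =796
r86=1010110 pc4: +16 =812

Answer: 812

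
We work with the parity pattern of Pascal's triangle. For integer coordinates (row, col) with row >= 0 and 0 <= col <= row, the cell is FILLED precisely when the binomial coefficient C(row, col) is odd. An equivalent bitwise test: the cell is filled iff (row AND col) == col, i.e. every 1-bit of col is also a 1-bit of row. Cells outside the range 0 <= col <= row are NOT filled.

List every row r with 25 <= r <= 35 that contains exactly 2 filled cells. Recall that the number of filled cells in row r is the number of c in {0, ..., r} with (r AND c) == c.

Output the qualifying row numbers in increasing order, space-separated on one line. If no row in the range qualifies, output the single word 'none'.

Answer: 32

Derivation:
Row r has 2^popcount(r) filled cells, so we need popcount(r) = log2(2) = 1.
Scan r = 25..35 and keep those with exactly 1 one-bits:
r=25=11001 popcount=3 -> skip
r=26=11010 popcount=3 -> skip
r=27=11011 popcount=4 -> skip
r=28=11100 popcount=3 -> skip
r=29=11101 popcount=4 -> skip
r=30=11110 popcount=4 -> skip
r=31=11111 popcount=5 -> skip
r=32=100000 popcount=1 -> KEEP
r=33=100001 popcount=2 -> skip
r=34=100010 popcount=2 -> skip
r=35=100011 popcount=3 -> skip
Kept rows: 32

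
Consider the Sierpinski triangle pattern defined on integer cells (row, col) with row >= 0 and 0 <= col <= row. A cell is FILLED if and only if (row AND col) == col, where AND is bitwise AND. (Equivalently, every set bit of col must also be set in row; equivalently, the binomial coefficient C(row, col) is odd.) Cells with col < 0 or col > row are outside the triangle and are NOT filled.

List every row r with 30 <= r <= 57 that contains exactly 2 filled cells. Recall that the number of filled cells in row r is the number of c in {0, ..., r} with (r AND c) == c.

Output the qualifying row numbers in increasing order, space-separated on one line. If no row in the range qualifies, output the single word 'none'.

Row r has 2^popcount(r) filled cells, so we need popcount(r) = log2(2) = 1.
Scan r = 30..57 and keep those with exactly 1 one-bits:
r=30=11110 popcount=4 -> skip
r=31=11111 popcount=5 -> skip
r=32=100000 popcount=1 -> KEEP
r=33=100001 popcount=2 -> skip
r=34=100010 popcount=2 -> skip
r=35=100011 popcount=3 -> skip
r=36=100100 popcount=2 -> skip
r=37=100101 popcount=3 -> skip
r=38=100110 popcount=3 -> skip
r=39=100111 popcount=4 -> skip
r=40=101000 popcount=2 -> skip
r=41=101001 popcount=3 -> skip
r=42=101010 popcount=3 -> skip
r=43=101011 popcount=4 -> skip
r=44=101100 popcount=3 -> skip
r=45=101101 popcount=4 -> skip
r=46=101110 popcount=4 -> skip
r=47=101111 popcount=5 -> skip
r=48=110000 popcount=2 -> skip
r=49=110001 popcount=3 -> skip
r=50=110010 popcount=3 -> skip
r=51=110011 popcount=4 -> skip
r=52=110100 popcount=3 -> skip
r=53=110101 popcount=4 -> skip
r=54=110110 popcount=4 -> skip
r=55=110111 popcount=5 -> skip
r=56=111000 popcount=3 -> skip
r=57=111001 popcount=4 -> skip
Kept rows: 32

Answer: 32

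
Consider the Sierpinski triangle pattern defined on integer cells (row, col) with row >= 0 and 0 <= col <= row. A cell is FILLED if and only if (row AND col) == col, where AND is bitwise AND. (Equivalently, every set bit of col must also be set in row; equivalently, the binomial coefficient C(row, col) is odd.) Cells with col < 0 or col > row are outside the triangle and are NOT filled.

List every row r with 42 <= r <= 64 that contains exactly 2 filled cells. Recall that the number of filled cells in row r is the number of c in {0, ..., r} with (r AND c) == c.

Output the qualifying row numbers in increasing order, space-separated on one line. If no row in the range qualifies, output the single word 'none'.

Row r has 2^popcount(r) filled cells, so we need popcount(r) = log2(2) = 1.
Scan r = 42..64 and keep those with exactly 1 one-bits:
r=42=101010 popcount=3 -> skip
r=43=101011 popcount=4 -> skip
r=44=101100 popcount=3 -> skip
r=45=101101 popcount=4 -> skip
r=46=101110 popcount=4 -> skip
r=47=101111 popcount=5 -> skip
r=48=110000 popcount=2 -> skip
r=49=110001 popcount=3 -> skip
r=50=110010 popcount=3 -> skip
r=51=110011 popcount=4 -> skip
r=52=110100 popcount=3 -> skip
r=53=110101 popcount=4 -> skip
r=54=110110 popcount=4 -> skip
r=55=110111 popcount=5 -> skip
r=56=111000 popcount=3 -> skip
r=57=111001 popcount=4 -> skip
r=58=111010 popcount=4 -> skip
r=59=111011 popcount=5 -> skip
r=60=111100 popcount=4 -> skip
r=61=111101 popcount=5 -> skip
r=62=111110 popcount=5 -> skip
r=63=111111 popcount=6 -> skip
r=64=1000000 popcount=1 -> KEEP
Kept rows: 64

Answer: 64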